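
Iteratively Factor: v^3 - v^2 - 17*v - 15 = (v - 5)*(v^2 + 4*v + 3) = (v - 5)*(v + 3)*(v + 1)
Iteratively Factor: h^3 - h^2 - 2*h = (h + 1)*(h^2 - 2*h) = h*(h + 1)*(h - 2)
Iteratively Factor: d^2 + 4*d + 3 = (d + 3)*(d + 1)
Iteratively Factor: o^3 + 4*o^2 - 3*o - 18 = (o + 3)*(o^2 + o - 6) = (o - 2)*(o + 3)*(o + 3)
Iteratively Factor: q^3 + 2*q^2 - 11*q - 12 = (q + 1)*(q^2 + q - 12) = (q + 1)*(q + 4)*(q - 3)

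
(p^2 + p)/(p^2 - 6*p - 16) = p*(p + 1)/(p^2 - 6*p - 16)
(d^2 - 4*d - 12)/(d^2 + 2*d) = (d - 6)/d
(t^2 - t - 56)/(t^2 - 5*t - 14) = (-t^2 + t + 56)/(-t^2 + 5*t + 14)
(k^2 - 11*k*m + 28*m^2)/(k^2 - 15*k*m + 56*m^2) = (k - 4*m)/(k - 8*m)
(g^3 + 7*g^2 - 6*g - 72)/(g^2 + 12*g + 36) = (g^2 + g - 12)/(g + 6)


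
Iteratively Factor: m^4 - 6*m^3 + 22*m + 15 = (m + 1)*(m^3 - 7*m^2 + 7*m + 15) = (m - 5)*(m + 1)*(m^2 - 2*m - 3) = (m - 5)*(m - 3)*(m + 1)*(m + 1)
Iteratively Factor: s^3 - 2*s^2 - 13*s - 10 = (s - 5)*(s^2 + 3*s + 2) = (s - 5)*(s + 2)*(s + 1)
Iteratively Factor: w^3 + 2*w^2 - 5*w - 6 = (w + 3)*(w^2 - w - 2) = (w + 1)*(w + 3)*(w - 2)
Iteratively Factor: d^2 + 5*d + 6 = (d + 3)*(d + 2)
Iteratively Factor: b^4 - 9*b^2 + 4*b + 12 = (b + 3)*(b^3 - 3*b^2 + 4) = (b - 2)*(b + 3)*(b^2 - b - 2) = (b - 2)^2*(b + 3)*(b + 1)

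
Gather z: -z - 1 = -z - 1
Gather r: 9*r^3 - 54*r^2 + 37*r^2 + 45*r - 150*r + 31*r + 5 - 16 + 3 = 9*r^3 - 17*r^2 - 74*r - 8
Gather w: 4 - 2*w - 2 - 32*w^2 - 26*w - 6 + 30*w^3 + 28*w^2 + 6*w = 30*w^3 - 4*w^2 - 22*w - 4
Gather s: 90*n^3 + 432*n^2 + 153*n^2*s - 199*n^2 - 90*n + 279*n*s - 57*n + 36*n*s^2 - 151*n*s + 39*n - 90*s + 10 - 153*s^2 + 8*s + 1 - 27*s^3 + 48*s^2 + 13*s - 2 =90*n^3 + 233*n^2 - 108*n - 27*s^3 + s^2*(36*n - 105) + s*(153*n^2 + 128*n - 69) + 9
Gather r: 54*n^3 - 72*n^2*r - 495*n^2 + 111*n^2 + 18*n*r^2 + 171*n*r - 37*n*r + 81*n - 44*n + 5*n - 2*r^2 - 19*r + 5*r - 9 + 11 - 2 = 54*n^3 - 384*n^2 + 42*n + r^2*(18*n - 2) + r*(-72*n^2 + 134*n - 14)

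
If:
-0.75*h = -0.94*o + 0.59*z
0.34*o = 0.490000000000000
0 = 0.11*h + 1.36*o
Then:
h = -17.82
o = 1.44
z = 24.95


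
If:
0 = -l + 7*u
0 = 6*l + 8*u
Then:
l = 0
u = 0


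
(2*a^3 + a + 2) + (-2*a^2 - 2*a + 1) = 2*a^3 - 2*a^2 - a + 3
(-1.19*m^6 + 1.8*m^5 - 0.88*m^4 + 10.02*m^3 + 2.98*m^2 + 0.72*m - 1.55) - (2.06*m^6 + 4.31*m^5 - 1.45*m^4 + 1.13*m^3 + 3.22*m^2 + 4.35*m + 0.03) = -3.25*m^6 - 2.51*m^5 + 0.57*m^4 + 8.89*m^3 - 0.24*m^2 - 3.63*m - 1.58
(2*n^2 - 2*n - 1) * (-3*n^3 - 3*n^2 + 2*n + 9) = -6*n^5 + 13*n^3 + 17*n^2 - 20*n - 9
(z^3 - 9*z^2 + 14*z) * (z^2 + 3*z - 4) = z^5 - 6*z^4 - 17*z^3 + 78*z^2 - 56*z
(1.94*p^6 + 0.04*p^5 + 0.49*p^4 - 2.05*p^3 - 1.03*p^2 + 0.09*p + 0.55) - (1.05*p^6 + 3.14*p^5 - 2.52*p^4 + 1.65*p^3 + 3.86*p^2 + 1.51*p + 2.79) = 0.89*p^6 - 3.1*p^5 + 3.01*p^4 - 3.7*p^3 - 4.89*p^2 - 1.42*p - 2.24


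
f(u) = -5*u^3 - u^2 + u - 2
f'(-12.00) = -2135.00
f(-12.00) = 8482.00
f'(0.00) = 1.00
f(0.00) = -2.00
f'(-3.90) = -219.35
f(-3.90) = 275.48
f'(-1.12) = -15.58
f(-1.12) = 2.65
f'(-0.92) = -9.86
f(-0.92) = 0.13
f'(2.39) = -89.46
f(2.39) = -73.58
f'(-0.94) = -10.37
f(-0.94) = 0.33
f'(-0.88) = -8.86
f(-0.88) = -0.25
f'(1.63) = -42.11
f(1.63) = -24.68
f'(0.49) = -3.58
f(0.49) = -2.34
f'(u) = -15*u^2 - 2*u + 1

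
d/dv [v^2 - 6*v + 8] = 2*v - 6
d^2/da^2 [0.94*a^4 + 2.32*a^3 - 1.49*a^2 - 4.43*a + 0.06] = 11.28*a^2 + 13.92*a - 2.98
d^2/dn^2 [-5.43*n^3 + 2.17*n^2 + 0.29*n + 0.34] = 4.34 - 32.58*n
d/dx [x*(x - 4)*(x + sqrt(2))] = x*(x - 4) + x*(x + sqrt(2)) + (x - 4)*(x + sqrt(2))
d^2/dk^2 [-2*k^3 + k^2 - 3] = 2 - 12*k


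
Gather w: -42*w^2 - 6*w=-42*w^2 - 6*w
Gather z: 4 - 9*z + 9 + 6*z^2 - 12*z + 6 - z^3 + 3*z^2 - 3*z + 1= -z^3 + 9*z^2 - 24*z + 20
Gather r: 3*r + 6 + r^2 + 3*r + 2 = r^2 + 6*r + 8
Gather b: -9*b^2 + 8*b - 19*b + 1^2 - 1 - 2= -9*b^2 - 11*b - 2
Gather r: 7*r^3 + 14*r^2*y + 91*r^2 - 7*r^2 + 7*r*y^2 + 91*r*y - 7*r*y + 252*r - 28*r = 7*r^3 + r^2*(14*y + 84) + r*(7*y^2 + 84*y + 224)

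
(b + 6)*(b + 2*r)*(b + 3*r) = b^3 + 5*b^2*r + 6*b^2 + 6*b*r^2 + 30*b*r + 36*r^2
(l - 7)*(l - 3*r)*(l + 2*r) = l^3 - l^2*r - 7*l^2 - 6*l*r^2 + 7*l*r + 42*r^2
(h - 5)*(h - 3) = h^2 - 8*h + 15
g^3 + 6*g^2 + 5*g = g*(g + 1)*(g + 5)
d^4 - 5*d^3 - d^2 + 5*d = d*(d - 5)*(d - 1)*(d + 1)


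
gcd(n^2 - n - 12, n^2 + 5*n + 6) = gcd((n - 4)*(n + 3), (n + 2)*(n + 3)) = n + 3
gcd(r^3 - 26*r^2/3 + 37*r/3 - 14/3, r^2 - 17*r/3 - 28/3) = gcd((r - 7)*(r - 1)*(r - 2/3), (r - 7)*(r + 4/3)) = r - 7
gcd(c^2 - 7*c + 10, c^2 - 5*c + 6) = c - 2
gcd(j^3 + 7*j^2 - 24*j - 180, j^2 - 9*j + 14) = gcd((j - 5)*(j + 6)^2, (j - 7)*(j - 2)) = 1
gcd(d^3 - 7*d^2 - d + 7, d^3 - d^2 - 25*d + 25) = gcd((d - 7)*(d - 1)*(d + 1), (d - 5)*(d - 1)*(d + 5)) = d - 1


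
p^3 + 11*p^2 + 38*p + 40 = (p + 2)*(p + 4)*(p + 5)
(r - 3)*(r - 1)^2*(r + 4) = r^4 - r^3 - 13*r^2 + 25*r - 12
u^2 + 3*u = u*(u + 3)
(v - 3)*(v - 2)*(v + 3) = v^3 - 2*v^2 - 9*v + 18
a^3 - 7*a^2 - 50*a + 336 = (a - 8)*(a - 6)*(a + 7)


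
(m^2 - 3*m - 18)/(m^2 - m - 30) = (m + 3)/(m + 5)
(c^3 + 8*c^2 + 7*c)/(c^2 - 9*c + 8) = c*(c^2 + 8*c + 7)/(c^2 - 9*c + 8)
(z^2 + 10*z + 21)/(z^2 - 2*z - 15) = (z + 7)/(z - 5)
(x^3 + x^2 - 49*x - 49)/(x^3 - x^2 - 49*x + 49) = (x + 1)/(x - 1)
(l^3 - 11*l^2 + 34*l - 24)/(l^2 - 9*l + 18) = (l^2 - 5*l + 4)/(l - 3)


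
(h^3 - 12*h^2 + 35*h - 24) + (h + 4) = h^3 - 12*h^2 + 36*h - 20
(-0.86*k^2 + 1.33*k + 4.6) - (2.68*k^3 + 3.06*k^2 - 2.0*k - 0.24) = -2.68*k^3 - 3.92*k^2 + 3.33*k + 4.84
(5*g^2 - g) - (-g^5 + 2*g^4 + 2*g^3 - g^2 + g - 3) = g^5 - 2*g^4 - 2*g^3 + 6*g^2 - 2*g + 3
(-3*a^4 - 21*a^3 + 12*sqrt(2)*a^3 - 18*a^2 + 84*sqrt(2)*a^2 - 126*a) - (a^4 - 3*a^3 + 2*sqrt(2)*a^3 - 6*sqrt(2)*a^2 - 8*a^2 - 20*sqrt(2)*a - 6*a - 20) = -4*a^4 - 18*a^3 + 10*sqrt(2)*a^3 - 10*a^2 + 90*sqrt(2)*a^2 - 120*a + 20*sqrt(2)*a + 20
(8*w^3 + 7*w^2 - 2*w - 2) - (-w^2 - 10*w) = 8*w^3 + 8*w^2 + 8*w - 2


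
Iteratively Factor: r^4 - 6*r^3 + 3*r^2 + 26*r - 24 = (r - 1)*(r^3 - 5*r^2 - 2*r + 24) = (r - 3)*(r - 1)*(r^2 - 2*r - 8) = (r - 4)*(r - 3)*(r - 1)*(r + 2)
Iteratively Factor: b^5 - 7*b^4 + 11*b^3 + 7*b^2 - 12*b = (b)*(b^4 - 7*b^3 + 11*b^2 + 7*b - 12) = b*(b - 3)*(b^3 - 4*b^2 - b + 4) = b*(b - 3)*(b - 1)*(b^2 - 3*b - 4) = b*(b - 3)*(b - 1)*(b + 1)*(b - 4)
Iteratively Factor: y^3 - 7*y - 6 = (y + 2)*(y^2 - 2*y - 3) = (y + 1)*(y + 2)*(y - 3)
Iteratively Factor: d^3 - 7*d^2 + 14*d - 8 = (d - 4)*(d^2 - 3*d + 2) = (d - 4)*(d - 2)*(d - 1)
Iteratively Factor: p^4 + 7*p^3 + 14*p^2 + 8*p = (p + 2)*(p^3 + 5*p^2 + 4*p) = p*(p + 2)*(p^2 + 5*p + 4) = p*(p + 2)*(p + 4)*(p + 1)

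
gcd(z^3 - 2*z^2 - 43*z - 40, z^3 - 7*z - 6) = z + 1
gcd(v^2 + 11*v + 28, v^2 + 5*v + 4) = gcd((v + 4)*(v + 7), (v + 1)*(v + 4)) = v + 4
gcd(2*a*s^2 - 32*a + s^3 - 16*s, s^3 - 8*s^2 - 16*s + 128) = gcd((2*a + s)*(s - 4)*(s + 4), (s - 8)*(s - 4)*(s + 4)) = s^2 - 16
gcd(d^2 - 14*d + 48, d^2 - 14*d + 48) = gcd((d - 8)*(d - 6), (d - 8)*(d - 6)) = d^2 - 14*d + 48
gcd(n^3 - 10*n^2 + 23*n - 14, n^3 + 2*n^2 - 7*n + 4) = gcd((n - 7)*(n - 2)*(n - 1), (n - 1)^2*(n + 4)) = n - 1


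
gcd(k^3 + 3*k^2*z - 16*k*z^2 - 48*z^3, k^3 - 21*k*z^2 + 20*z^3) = -k + 4*z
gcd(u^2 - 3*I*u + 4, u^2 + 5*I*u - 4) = u + I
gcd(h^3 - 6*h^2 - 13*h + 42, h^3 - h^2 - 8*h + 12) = h^2 + h - 6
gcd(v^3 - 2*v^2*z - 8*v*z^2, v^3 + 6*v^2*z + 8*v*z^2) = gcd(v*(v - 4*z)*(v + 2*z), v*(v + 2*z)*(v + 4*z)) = v^2 + 2*v*z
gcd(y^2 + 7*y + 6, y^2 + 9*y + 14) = 1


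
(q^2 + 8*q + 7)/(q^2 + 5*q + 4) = (q + 7)/(q + 4)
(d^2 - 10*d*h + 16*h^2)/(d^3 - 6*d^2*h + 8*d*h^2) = (d - 8*h)/(d*(d - 4*h))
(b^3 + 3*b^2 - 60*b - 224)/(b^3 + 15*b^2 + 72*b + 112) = (b - 8)/(b + 4)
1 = 1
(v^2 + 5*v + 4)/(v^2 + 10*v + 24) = (v + 1)/(v + 6)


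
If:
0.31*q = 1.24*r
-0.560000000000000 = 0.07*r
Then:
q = -32.00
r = -8.00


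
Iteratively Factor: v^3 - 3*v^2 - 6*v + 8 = (v - 1)*(v^2 - 2*v - 8) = (v - 4)*(v - 1)*(v + 2)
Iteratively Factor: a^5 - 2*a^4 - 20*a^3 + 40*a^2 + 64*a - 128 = (a + 2)*(a^4 - 4*a^3 - 12*a^2 + 64*a - 64) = (a + 2)*(a + 4)*(a^3 - 8*a^2 + 20*a - 16) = (a - 2)*(a + 2)*(a + 4)*(a^2 - 6*a + 8) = (a - 4)*(a - 2)*(a + 2)*(a + 4)*(a - 2)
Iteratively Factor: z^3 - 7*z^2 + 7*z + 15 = (z + 1)*(z^2 - 8*z + 15) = (z - 5)*(z + 1)*(z - 3)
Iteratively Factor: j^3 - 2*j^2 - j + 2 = (j - 2)*(j^2 - 1) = (j - 2)*(j - 1)*(j + 1)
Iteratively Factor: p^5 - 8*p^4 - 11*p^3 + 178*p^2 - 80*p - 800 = (p - 5)*(p^4 - 3*p^3 - 26*p^2 + 48*p + 160) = (p - 5)*(p + 2)*(p^3 - 5*p^2 - 16*p + 80) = (p - 5)^2*(p + 2)*(p^2 - 16) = (p - 5)^2*(p + 2)*(p + 4)*(p - 4)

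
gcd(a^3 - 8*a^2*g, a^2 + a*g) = a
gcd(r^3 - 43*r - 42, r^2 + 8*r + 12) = r + 6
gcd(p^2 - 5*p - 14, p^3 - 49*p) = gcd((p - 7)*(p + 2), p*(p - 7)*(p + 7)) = p - 7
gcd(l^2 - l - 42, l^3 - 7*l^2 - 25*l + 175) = l - 7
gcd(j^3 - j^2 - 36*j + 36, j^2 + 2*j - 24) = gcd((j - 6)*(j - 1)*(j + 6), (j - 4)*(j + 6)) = j + 6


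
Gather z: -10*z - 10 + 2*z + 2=-8*z - 8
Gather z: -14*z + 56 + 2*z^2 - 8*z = 2*z^2 - 22*z + 56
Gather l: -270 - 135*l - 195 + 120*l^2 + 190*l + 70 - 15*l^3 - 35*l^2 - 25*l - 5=-15*l^3 + 85*l^2 + 30*l - 400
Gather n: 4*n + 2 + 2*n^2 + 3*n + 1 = 2*n^2 + 7*n + 3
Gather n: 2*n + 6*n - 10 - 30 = 8*n - 40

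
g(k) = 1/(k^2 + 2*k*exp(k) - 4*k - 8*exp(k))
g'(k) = (-2*k*exp(k) - 2*k + 6*exp(k) + 4)/(k^2 + 2*k*exp(k) - 4*k - 8*exp(k))^2 = 2*(-k*exp(k) - k + 3*exp(k) + 2)/(k^2 + 2*k*exp(k) - 4*k - 8*exp(k))^2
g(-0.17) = -0.16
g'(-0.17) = 0.24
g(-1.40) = 0.20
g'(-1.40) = 0.37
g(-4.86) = 0.02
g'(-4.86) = 0.01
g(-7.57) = 0.01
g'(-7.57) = 0.00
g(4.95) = 0.00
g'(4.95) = -0.01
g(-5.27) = 0.02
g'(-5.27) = 0.01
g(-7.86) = 0.01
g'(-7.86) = 0.00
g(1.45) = -0.04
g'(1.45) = 0.02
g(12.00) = 0.00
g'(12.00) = 0.00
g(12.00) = 0.00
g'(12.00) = 0.00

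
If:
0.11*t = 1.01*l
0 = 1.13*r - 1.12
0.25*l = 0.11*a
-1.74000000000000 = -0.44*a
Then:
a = 3.95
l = 1.74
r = 0.99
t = 15.98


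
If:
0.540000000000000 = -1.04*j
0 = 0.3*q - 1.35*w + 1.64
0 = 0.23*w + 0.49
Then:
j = -0.52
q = -15.05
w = -2.13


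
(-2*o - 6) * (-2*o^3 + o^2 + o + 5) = 4*o^4 + 10*o^3 - 8*o^2 - 16*o - 30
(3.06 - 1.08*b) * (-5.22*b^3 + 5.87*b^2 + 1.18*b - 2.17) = 5.6376*b^4 - 22.3128*b^3 + 16.6878*b^2 + 5.9544*b - 6.6402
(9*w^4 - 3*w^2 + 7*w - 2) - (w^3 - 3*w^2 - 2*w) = 9*w^4 - w^3 + 9*w - 2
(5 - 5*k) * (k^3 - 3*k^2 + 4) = -5*k^4 + 20*k^3 - 15*k^2 - 20*k + 20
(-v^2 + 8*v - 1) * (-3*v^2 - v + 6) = 3*v^4 - 23*v^3 - 11*v^2 + 49*v - 6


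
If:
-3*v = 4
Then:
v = -4/3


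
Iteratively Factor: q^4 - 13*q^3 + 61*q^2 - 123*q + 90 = (q - 5)*(q^3 - 8*q^2 + 21*q - 18) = (q - 5)*(q - 3)*(q^2 - 5*q + 6) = (q - 5)*(q - 3)*(q - 2)*(q - 3)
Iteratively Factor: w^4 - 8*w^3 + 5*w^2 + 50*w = (w - 5)*(w^3 - 3*w^2 - 10*w) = w*(w - 5)*(w^2 - 3*w - 10) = w*(w - 5)*(w + 2)*(w - 5)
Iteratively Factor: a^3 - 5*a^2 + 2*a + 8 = (a + 1)*(a^2 - 6*a + 8) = (a - 4)*(a + 1)*(a - 2)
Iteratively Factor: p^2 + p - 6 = (p - 2)*(p + 3)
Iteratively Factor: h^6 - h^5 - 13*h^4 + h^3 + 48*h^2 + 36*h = (h + 1)*(h^5 - 2*h^4 - 11*h^3 + 12*h^2 + 36*h) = h*(h + 1)*(h^4 - 2*h^3 - 11*h^2 + 12*h + 36) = h*(h - 3)*(h + 1)*(h^3 + h^2 - 8*h - 12) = h*(h - 3)*(h + 1)*(h + 2)*(h^2 - h - 6) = h*(h - 3)^2*(h + 1)*(h + 2)*(h + 2)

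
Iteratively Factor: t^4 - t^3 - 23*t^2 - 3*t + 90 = (t - 2)*(t^3 + t^2 - 21*t - 45) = (t - 2)*(t + 3)*(t^2 - 2*t - 15) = (t - 2)*(t + 3)^2*(t - 5)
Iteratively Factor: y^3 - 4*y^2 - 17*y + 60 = (y - 5)*(y^2 + y - 12) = (y - 5)*(y + 4)*(y - 3)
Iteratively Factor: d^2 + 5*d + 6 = (d + 2)*(d + 3)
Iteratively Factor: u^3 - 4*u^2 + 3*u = (u)*(u^2 - 4*u + 3) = u*(u - 3)*(u - 1)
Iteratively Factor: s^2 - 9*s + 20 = (s - 4)*(s - 5)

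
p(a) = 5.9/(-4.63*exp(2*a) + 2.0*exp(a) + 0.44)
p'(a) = 5.9*(9.26*exp(2*a) - 2.0*exp(a))/(-4.63*exp(2*a) + 2.0*exp(a) + 0.44)^2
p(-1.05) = 10.30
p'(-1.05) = 7.80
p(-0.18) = -5.27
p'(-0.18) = 22.54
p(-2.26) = 9.86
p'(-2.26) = -1.78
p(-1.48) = 9.00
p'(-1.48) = 0.34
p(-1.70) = 9.07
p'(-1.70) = -0.78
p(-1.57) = 9.00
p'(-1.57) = -0.21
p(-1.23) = 9.38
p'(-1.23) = 3.08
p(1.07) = -0.18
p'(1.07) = 0.39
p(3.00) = 0.00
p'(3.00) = 0.01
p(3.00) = 0.00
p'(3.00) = 0.01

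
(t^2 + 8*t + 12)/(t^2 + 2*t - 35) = (t^2 + 8*t + 12)/(t^2 + 2*t - 35)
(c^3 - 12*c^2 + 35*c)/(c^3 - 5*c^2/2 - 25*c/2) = 2*(c - 7)/(2*c + 5)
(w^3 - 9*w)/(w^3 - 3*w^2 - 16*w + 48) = w*(w + 3)/(w^2 - 16)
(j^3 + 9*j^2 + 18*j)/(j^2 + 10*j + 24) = j*(j + 3)/(j + 4)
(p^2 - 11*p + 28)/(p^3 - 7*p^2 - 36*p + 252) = (p - 4)/(p^2 - 36)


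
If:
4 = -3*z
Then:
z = -4/3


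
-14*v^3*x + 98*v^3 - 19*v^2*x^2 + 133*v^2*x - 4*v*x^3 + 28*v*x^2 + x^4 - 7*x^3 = (-7*v + x)*(v + x)*(2*v + x)*(x - 7)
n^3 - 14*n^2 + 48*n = n*(n - 8)*(n - 6)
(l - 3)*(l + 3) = l^2 - 9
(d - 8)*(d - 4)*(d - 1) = d^3 - 13*d^2 + 44*d - 32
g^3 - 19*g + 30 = (g - 3)*(g - 2)*(g + 5)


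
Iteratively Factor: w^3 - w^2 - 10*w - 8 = (w - 4)*(w^2 + 3*w + 2) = (w - 4)*(w + 2)*(w + 1)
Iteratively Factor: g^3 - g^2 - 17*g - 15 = (g - 5)*(g^2 + 4*g + 3) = (g - 5)*(g + 3)*(g + 1)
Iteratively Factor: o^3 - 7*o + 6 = (o - 2)*(o^2 + 2*o - 3) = (o - 2)*(o - 1)*(o + 3)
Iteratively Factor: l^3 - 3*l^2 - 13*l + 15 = (l - 1)*(l^2 - 2*l - 15) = (l - 1)*(l + 3)*(l - 5)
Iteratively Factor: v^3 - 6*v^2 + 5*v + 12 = (v - 3)*(v^2 - 3*v - 4) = (v - 4)*(v - 3)*(v + 1)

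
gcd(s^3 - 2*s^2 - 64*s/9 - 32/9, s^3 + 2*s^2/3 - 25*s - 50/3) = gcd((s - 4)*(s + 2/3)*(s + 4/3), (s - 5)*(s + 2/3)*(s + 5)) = s + 2/3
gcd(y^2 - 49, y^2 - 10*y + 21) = y - 7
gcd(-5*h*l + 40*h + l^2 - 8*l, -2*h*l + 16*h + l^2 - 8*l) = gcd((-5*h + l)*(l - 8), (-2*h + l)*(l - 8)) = l - 8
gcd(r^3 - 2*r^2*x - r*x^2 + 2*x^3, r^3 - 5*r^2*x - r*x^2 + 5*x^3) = -r^2 + x^2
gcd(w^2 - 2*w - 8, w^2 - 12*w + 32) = w - 4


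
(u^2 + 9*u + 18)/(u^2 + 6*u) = (u + 3)/u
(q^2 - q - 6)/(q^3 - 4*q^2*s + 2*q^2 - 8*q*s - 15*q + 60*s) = (q + 2)/(q^2 - 4*q*s + 5*q - 20*s)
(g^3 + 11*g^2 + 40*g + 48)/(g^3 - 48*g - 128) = (g + 3)/(g - 8)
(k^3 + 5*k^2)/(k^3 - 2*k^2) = (k + 5)/(k - 2)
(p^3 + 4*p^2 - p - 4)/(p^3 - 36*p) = (p^3 + 4*p^2 - p - 4)/(p*(p^2 - 36))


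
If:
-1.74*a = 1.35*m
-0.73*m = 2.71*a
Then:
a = 0.00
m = 0.00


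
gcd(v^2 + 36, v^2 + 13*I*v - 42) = v + 6*I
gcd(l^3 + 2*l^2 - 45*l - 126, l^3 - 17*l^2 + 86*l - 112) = l - 7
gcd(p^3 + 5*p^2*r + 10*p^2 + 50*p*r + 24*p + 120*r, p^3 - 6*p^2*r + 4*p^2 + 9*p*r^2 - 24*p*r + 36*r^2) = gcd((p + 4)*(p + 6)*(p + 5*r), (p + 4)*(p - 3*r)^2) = p + 4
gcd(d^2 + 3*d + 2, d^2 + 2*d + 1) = d + 1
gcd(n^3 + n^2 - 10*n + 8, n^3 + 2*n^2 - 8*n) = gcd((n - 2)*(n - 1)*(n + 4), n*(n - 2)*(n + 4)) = n^2 + 2*n - 8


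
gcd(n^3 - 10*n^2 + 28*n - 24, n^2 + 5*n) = 1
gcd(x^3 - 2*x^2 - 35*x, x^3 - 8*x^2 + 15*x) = x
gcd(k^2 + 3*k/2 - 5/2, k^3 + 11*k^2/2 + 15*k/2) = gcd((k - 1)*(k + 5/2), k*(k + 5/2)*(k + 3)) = k + 5/2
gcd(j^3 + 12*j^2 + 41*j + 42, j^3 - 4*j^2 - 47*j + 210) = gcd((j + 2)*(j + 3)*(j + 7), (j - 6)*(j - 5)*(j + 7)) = j + 7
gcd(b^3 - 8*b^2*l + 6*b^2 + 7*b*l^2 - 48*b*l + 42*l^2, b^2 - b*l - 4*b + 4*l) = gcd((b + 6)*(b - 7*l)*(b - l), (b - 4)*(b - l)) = b - l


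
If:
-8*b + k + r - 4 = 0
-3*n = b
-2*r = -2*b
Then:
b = r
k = 7*r + 4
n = -r/3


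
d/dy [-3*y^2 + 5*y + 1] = 5 - 6*y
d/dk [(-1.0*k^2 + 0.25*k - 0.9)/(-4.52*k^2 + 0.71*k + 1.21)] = (0.42*k^2 - 10.556*k + 0.9415)/(20.4304*k^4 - 6.4184*k^3 - 10.4343*k^2 + 1.7182*k + 1.4641)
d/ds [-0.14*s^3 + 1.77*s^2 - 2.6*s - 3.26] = -0.42*s^2 + 3.54*s - 2.6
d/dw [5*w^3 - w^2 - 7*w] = 15*w^2 - 2*w - 7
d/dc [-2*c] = -2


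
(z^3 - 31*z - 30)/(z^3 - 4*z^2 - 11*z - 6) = (z + 5)/(z + 1)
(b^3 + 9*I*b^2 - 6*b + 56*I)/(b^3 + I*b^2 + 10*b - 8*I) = (b + 7*I)/(b - I)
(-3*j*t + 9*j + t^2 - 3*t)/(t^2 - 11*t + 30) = (-3*j*t + 9*j + t^2 - 3*t)/(t^2 - 11*t + 30)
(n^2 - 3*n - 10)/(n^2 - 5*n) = (n + 2)/n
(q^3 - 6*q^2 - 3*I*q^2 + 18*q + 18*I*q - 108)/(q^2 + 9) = (q^2 - 6*q*(1 + I) + 36*I)/(q - 3*I)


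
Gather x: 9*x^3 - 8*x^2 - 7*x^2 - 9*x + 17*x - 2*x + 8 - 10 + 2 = 9*x^3 - 15*x^2 + 6*x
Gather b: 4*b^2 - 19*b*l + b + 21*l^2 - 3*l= 4*b^2 + b*(1 - 19*l) + 21*l^2 - 3*l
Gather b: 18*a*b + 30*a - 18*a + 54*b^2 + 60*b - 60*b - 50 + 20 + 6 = 18*a*b + 12*a + 54*b^2 - 24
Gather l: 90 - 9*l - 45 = 45 - 9*l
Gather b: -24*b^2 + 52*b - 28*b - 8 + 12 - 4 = -24*b^2 + 24*b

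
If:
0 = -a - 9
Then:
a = -9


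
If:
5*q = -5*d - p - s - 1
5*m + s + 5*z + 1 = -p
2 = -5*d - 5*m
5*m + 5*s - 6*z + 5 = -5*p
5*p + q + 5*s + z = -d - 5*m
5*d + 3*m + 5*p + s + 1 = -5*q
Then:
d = 517/645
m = -155/129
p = 155/172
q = -264/215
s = 119/516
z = 100/129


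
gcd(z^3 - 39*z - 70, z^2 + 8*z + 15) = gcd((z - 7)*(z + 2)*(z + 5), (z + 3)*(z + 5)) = z + 5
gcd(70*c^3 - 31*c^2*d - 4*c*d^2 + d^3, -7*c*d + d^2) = 7*c - d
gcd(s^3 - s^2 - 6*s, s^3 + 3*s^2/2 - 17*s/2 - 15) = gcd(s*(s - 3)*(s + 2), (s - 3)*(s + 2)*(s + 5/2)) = s^2 - s - 6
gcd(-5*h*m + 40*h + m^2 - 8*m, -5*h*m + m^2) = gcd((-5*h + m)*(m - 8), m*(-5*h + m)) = 5*h - m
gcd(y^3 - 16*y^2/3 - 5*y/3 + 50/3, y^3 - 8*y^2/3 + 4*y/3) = y - 2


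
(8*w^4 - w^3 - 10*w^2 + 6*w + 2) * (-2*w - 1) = -16*w^5 - 6*w^4 + 21*w^3 - 2*w^2 - 10*w - 2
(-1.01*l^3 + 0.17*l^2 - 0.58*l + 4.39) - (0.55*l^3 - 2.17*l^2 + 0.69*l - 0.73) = -1.56*l^3 + 2.34*l^2 - 1.27*l + 5.12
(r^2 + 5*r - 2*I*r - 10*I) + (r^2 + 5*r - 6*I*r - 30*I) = 2*r^2 + 10*r - 8*I*r - 40*I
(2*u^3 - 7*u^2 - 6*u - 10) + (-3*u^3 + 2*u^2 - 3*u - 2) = -u^3 - 5*u^2 - 9*u - 12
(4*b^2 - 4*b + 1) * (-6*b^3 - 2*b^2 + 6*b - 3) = -24*b^5 + 16*b^4 + 26*b^3 - 38*b^2 + 18*b - 3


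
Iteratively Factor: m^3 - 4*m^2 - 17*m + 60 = (m - 5)*(m^2 + m - 12) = (m - 5)*(m - 3)*(m + 4)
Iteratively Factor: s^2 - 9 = (s + 3)*(s - 3)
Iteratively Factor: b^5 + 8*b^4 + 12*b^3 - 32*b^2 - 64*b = (b)*(b^4 + 8*b^3 + 12*b^2 - 32*b - 64) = b*(b + 2)*(b^3 + 6*b^2 - 32) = b*(b + 2)*(b + 4)*(b^2 + 2*b - 8) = b*(b + 2)*(b + 4)^2*(b - 2)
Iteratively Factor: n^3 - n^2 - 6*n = (n)*(n^2 - n - 6) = n*(n - 3)*(n + 2)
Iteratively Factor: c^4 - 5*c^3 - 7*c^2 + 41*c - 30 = (c - 1)*(c^3 - 4*c^2 - 11*c + 30) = (c - 1)*(c + 3)*(c^2 - 7*c + 10) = (c - 5)*(c - 1)*(c + 3)*(c - 2)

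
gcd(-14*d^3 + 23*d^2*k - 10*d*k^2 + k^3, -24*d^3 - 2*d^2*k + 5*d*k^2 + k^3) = 2*d - k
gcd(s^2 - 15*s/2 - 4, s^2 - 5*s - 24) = s - 8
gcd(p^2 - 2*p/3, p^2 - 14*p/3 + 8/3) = p - 2/3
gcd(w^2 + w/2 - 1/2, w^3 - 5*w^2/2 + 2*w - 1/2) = w - 1/2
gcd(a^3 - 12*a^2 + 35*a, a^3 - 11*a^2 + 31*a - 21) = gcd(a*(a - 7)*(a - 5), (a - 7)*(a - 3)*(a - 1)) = a - 7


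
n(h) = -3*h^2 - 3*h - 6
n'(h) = -6*h - 3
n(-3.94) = -40.75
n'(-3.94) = 20.64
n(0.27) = -7.03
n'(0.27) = -4.62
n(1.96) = -23.40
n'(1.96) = -14.76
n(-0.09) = -5.75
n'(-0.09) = -2.46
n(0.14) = -6.48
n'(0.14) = -3.84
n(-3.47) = -31.71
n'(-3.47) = 17.82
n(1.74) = -20.30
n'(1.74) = -13.44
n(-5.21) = -71.80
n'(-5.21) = 28.26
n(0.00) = -6.00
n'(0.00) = -3.00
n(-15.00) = -636.00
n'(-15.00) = 87.00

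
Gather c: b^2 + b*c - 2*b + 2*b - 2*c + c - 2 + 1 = b^2 + c*(b - 1) - 1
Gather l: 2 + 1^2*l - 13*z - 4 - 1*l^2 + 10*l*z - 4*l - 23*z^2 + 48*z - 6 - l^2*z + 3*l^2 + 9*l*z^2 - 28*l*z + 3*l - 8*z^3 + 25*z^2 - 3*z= l^2*(2 - z) + l*(9*z^2 - 18*z) - 8*z^3 + 2*z^2 + 32*z - 8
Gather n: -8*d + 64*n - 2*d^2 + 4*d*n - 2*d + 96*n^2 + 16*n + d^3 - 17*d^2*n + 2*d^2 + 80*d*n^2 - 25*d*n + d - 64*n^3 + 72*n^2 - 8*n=d^3 - 9*d - 64*n^3 + n^2*(80*d + 168) + n*(-17*d^2 - 21*d + 72)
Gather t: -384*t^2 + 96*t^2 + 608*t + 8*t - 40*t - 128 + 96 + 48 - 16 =-288*t^2 + 576*t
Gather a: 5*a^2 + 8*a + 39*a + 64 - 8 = 5*a^2 + 47*a + 56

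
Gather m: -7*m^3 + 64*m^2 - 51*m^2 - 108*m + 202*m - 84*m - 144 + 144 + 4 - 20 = -7*m^3 + 13*m^2 + 10*m - 16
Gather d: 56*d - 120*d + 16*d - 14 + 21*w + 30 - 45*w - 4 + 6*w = -48*d - 18*w + 12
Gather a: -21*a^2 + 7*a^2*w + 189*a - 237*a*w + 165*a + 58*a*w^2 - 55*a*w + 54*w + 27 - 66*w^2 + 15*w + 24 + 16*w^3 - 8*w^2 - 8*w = a^2*(7*w - 21) + a*(58*w^2 - 292*w + 354) + 16*w^3 - 74*w^2 + 61*w + 51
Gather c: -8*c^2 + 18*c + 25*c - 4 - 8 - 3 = -8*c^2 + 43*c - 15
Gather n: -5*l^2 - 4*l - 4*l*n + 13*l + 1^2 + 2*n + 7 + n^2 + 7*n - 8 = -5*l^2 + 9*l + n^2 + n*(9 - 4*l)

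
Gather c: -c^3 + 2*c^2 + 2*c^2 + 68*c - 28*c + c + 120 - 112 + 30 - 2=-c^3 + 4*c^2 + 41*c + 36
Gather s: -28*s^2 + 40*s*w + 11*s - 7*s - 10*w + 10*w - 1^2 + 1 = -28*s^2 + s*(40*w + 4)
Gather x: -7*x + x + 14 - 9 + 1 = 6 - 6*x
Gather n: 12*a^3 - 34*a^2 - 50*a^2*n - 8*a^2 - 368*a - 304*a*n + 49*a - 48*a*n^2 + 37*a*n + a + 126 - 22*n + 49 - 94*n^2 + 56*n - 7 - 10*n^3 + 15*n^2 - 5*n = 12*a^3 - 42*a^2 - 318*a - 10*n^3 + n^2*(-48*a - 79) + n*(-50*a^2 - 267*a + 29) + 168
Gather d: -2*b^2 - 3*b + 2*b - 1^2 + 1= -2*b^2 - b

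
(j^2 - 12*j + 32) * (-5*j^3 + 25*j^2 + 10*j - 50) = -5*j^5 + 85*j^4 - 450*j^3 + 630*j^2 + 920*j - 1600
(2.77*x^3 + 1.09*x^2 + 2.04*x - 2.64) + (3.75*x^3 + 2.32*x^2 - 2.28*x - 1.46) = 6.52*x^3 + 3.41*x^2 - 0.24*x - 4.1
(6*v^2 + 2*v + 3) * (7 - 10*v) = -60*v^3 + 22*v^2 - 16*v + 21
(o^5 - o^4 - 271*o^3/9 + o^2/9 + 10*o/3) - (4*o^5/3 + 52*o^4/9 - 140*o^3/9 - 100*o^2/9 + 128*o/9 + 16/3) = -o^5/3 - 61*o^4/9 - 131*o^3/9 + 101*o^2/9 - 98*o/9 - 16/3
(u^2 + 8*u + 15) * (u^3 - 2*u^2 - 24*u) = u^5 + 6*u^4 - 25*u^3 - 222*u^2 - 360*u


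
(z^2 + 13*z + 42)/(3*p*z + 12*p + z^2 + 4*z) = (z^2 + 13*z + 42)/(3*p*z + 12*p + z^2 + 4*z)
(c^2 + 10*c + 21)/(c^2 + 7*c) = (c + 3)/c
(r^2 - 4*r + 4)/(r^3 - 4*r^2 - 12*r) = (-r^2 + 4*r - 4)/(r*(-r^2 + 4*r + 12))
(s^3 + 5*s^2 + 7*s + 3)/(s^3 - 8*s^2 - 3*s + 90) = (s^2 + 2*s + 1)/(s^2 - 11*s + 30)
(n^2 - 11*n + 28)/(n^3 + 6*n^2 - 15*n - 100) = (n - 7)/(n^2 + 10*n + 25)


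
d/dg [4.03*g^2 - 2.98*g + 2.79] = 8.06*g - 2.98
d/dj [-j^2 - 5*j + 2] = -2*j - 5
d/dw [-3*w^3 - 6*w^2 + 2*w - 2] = -9*w^2 - 12*w + 2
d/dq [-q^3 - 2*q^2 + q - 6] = -3*q^2 - 4*q + 1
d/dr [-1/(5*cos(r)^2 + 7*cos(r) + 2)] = -(10*cos(r) + 7)*sin(r)/(5*cos(r)^2 + 7*cos(r) + 2)^2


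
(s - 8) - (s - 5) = -3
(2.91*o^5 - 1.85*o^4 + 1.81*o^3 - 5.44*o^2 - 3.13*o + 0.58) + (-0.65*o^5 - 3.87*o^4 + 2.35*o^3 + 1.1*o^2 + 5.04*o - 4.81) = 2.26*o^5 - 5.72*o^4 + 4.16*o^3 - 4.34*o^2 + 1.91*o - 4.23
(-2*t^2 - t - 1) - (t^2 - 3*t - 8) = -3*t^2 + 2*t + 7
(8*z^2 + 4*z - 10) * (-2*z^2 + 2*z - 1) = -16*z^4 + 8*z^3 + 20*z^2 - 24*z + 10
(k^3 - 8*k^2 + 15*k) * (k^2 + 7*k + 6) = k^5 - k^4 - 35*k^3 + 57*k^2 + 90*k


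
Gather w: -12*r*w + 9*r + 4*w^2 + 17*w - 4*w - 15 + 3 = 9*r + 4*w^2 + w*(13 - 12*r) - 12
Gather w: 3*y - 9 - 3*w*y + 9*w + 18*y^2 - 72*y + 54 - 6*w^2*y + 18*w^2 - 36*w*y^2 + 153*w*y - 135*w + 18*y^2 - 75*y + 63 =w^2*(18 - 6*y) + w*(-36*y^2 + 150*y - 126) + 36*y^2 - 144*y + 108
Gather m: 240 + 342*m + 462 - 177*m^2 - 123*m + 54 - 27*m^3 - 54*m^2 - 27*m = -27*m^3 - 231*m^2 + 192*m + 756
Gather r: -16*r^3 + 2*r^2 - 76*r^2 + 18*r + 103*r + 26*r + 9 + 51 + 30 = -16*r^3 - 74*r^2 + 147*r + 90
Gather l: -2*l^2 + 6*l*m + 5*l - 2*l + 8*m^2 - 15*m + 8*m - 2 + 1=-2*l^2 + l*(6*m + 3) + 8*m^2 - 7*m - 1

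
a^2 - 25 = (a - 5)*(a + 5)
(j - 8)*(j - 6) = j^2 - 14*j + 48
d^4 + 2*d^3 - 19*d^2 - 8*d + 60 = (d - 3)*(d - 2)*(d + 2)*(d + 5)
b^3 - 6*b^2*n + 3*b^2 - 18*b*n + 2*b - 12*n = (b + 1)*(b + 2)*(b - 6*n)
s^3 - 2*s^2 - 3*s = s*(s - 3)*(s + 1)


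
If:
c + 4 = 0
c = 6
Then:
No Solution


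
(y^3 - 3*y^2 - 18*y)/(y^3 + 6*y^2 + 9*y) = (y - 6)/(y + 3)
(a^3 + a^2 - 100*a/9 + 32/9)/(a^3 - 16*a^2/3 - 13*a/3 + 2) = (3*a^2 + 4*a - 32)/(3*(a^2 - 5*a - 6))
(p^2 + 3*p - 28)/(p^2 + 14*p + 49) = (p - 4)/(p + 7)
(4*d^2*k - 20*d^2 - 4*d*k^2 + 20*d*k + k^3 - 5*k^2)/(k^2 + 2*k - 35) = (4*d^2 - 4*d*k + k^2)/(k + 7)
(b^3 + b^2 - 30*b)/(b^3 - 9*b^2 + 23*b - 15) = b*(b + 6)/(b^2 - 4*b + 3)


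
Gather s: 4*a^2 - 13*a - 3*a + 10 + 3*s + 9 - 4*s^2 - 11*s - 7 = 4*a^2 - 16*a - 4*s^2 - 8*s + 12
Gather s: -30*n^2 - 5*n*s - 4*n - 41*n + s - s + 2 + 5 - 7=-30*n^2 - 5*n*s - 45*n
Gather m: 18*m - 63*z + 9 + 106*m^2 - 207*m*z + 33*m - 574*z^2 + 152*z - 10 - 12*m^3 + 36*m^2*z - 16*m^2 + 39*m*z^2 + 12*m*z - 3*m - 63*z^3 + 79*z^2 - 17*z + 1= -12*m^3 + m^2*(36*z + 90) + m*(39*z^2 - 195*z + 48) - 63*z^3 - 495*z^2 + 72*z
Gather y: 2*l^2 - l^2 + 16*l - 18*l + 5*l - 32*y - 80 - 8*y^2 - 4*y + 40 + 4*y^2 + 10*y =l^2 + 3*l - 4*y^2 - 26*y - 40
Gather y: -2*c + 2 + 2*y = -2*c + 2*y + 2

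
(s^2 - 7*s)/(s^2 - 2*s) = (s - 7)/(s - 2)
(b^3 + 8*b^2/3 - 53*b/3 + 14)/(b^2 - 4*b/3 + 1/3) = (3*b^2 + 11*b - 42)/(3*b - 1)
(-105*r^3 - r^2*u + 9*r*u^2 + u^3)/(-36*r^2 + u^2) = (105*r^3 + r^2*u - 9*r*u^2 - u^3)/(36*r^2 - u^2)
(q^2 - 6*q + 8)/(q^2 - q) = (q^2 - 6*q + 8)/(q*(q - 1))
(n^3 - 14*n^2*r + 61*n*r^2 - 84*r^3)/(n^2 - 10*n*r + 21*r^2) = n - 4*r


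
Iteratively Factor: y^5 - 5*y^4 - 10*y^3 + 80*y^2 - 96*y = (y - 4)*(y^4 - y^3 - 14*y^2 + 24*y) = (y - 4)*(y + 4)*(y^3 - 5*y^2 + 6*y) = (y - 4)*(y - 3)*(y + 4)*(y^2 - 2*y) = (y - 4)*(y - 3)*(y - 2)*(y + 4)*(y)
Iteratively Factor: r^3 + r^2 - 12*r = (r + 4)*(r^2 - 3*r) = r*(r + 4)*(r - 3)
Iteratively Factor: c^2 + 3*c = (c)*(c + 3)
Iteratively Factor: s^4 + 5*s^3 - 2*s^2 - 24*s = (s)*(s^3 + 5*s^2 - 2*s - 24) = s*(s + 3)*(s^2 + 2*s - 8) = s*(s - 2)*(s + 3)*(s + 4)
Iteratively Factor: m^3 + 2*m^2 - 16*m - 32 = (m - 4)*(m^2 + 6*m + 8) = (m - 4)*(m + 4)*(m + 2)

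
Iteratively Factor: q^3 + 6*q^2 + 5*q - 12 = (q + 4)*(q^2 + 2*q - 3) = (q - 1)*(q + 4)*(q + 3)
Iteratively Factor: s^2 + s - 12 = (s - 3)*(s + 4)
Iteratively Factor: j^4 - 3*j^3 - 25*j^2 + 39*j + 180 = (j + 3)*(j^3 - 6*j^2 - 7*j + 60) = (j - 4)*(j + 3)*(j^2 - 2*j - 15) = (j - 5)*(j - 4)*(j + 3)*(j + 3)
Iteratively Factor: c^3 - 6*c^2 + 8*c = (c)*(c^2 - 6*c + 8) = c*(c - 2)*(c - 4)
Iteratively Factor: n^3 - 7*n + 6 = (n - 2)*(n^2 + 2*n - 3) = (n - 2)*(n - 1)*(n + 3)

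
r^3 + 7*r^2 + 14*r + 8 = (r + 1)*(r + 2)*(r + 4)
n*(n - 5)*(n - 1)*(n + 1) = n^4 - 5*n^3 - n^2 + 5*n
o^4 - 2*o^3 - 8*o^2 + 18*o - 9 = (o - 3)*(o - 1)^2*(o + 3)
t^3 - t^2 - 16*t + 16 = (t - 4)*(t - 1)*(t + 4)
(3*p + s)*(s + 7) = 3*p*s + 21*p + s^2 + 7*s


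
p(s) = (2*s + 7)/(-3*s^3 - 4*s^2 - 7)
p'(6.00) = 0.01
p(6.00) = -0.02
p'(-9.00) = 0.00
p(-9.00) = -0.00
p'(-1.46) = 0.48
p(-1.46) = -0.66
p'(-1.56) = 0.91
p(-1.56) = -0.73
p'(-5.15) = -0.00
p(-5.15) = -0.01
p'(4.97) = 0.02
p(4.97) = -0.04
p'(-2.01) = 43.54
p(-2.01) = 2.48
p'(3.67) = 0.04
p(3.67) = -0.07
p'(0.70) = 0.64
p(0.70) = -0.84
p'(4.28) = 0.02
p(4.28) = -0.05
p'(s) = (2*s + 7)*(9*s^2 + 8*s)/(-3*s^3 - 4*s^2 - 7)^2 + 2/(-3*s^3 - 4*s^2 - 7) = (-6*s^3 - 8*s^2 + s*(2*s + 7)*(9*s + 8) - 14)/(3*s^3 + 4*s^2 + 7)^2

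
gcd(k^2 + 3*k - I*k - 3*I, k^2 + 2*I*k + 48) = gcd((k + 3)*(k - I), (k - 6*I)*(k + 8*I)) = 1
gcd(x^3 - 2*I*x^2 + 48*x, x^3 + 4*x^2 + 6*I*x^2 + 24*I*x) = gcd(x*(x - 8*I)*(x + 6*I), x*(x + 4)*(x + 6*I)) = x^2 + 6*I*x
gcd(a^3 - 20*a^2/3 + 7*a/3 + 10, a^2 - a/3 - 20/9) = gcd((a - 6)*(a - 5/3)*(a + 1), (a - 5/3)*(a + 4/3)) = a - 5/3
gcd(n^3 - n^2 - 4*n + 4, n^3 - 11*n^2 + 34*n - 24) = n - 1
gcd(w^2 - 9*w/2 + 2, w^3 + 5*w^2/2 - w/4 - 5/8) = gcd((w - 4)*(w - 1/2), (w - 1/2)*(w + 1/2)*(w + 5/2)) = w - 1/2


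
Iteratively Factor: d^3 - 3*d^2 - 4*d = (d)*(d^2 - 3*d - 4) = d*(d + 1)*(d - 4)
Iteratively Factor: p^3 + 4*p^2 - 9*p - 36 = (p + 4)*(p^2 - 9) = (p + 3)*(p + 4)*(p - 3)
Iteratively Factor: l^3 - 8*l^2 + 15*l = (l - 5)*(l^2 - 3*l) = (l - 5)*(l - 3)*(l)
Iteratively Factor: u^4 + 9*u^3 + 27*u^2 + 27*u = (u + 3)*(u^3 + 6*u^2 + 9*u) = u*(u + 3)*(u^2 + 6*u + 9) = u*(u + 3)^2*(u + 3)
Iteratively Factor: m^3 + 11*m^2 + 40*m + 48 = (m + 4)*(m^2 + 7*m + 12) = (m + 4)^2*(m + 3)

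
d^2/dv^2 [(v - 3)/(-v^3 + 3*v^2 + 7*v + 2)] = 2*((v - 3)*(-3*v^2 + 6*v + 7)^2 + (3*v^2 - 6*v + 3*(v - 3)*(v - 1) - 7)*(-v^3 + 3*v^2 + 7*v + 2))/(-v^3 + 3*v^2 + 7*v + 2)^3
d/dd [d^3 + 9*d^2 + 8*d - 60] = 3*d^2 + 18*d + 8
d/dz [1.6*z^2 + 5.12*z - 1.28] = 3.2*z + 5.12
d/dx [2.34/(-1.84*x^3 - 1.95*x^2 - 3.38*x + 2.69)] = (12.9168*x^2 + 9.126*x + 7.9092)/(1.84*x^3 + 1.95*x^2 + 3.38*x - 2.69)^2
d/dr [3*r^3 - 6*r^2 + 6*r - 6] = 9*r^2 - 12*r + 6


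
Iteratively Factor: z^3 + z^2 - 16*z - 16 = (z + 4)*(z^2 - 3*z - 4) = (z - 4)*(z + 4)*(z + 1)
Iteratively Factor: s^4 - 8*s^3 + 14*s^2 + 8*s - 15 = (s - 3)*(s^3 - 5*s^2 - s + 5) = (s - 3)*(s - 1)*(s^2 - 4*s - 5) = (s - 3)*(s - 1)*(s + 1)*(s - 5)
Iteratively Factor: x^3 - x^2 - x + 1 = (x + 1)*(x^2 - 2*x + 1) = (x - 1)*(x + 1)*(x - 1)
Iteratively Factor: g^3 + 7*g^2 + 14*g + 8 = (g + 1)*(g^2 + 6*g + 8) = (g + 1)*(g + 2)*(g + 4)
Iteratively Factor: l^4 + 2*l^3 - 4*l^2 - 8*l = (l + 2)*(l^3 - 4*l) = (l - 2)*(l + 2)*(l^2 + 2*l) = (l - 2)*(l + 2)^2*(l)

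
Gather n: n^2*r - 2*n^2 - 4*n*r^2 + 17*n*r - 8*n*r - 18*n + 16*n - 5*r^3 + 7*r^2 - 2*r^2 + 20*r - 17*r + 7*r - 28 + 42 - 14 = n^2*(r - 2) + n*(-4*r^2 + 9*r - 2) - 5*r^3 + 5*r^2 + 10*r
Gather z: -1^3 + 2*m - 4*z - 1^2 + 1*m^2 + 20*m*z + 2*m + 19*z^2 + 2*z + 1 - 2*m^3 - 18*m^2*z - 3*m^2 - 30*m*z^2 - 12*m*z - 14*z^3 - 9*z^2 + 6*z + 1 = -2*m^3 - 2*m^2 + 4*m - 14*z^3 + z^2*(10 - 30*m) + z*(-18*m^2 + 8*m + 4)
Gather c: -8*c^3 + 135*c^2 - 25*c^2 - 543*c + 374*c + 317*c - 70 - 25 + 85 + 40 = -8*c^3 + 110*c^2 + 148*c + 30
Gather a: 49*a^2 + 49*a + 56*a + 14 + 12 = 49*a^2 + 105*a + 26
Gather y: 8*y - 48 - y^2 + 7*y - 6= -y^2 + 15*y - 54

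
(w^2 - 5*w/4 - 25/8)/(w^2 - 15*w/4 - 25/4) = (w - 5/2)/(w - 5)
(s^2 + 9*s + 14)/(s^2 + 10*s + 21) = (s + 2)/(s + 3)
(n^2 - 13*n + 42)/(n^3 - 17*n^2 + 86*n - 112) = (n - 6)/(n^2 - 10*n + 16)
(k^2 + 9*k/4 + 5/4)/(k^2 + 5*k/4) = (k + 1)/k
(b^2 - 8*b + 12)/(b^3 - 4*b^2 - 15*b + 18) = (b - 2)/(b^2 + 2*b - 3)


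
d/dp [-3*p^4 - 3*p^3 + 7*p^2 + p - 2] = -12*p^3 - 9*p^2 + 14*p + 1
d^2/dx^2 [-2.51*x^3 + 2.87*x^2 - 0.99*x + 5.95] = 5.74 - 15.06*x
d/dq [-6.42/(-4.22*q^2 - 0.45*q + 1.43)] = (-54.1848*q - 2.889)/(4.22*q^2 + 0.45*q - 1.43)^2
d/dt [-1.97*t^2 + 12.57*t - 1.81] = 12.57 - 3.94*t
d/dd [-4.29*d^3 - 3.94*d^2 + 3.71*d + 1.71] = -12.87*d^2 - 7.88*d + 3.71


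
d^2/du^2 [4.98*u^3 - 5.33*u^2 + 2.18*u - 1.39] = 29.88*u - 10.66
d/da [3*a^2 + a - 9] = 6*a + 1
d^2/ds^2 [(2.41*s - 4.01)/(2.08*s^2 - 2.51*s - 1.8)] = ((28.7798 - 30.0768*s)*(-2.08*s^2 + 2.51*s + 1.8) - (2.41*s - 4.01)*(4.16*s - 2.51)*(8.32*s - 5.02))/(-2.08*s^2 + 2.51*s + 1.8)^3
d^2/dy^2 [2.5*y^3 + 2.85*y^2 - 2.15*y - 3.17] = 15.0*y + 5.7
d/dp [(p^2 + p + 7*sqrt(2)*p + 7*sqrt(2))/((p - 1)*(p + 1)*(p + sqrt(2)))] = (-p^2 - 14*sqrt(2)*p - 14 + 6*sqrt(2))/(p^4 - 2*p^3 + 2*sqrt(2)*p^3 - 4*sqrt(2)*p^2 + 3*p^2 - 4*p + 2*sqrt(2)*p + 2)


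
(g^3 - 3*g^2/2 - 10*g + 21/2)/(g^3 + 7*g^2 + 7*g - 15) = (g - 7/2)/(g + 5)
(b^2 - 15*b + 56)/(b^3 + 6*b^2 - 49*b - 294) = (b - 8)/(b^2 + 13*b + 42)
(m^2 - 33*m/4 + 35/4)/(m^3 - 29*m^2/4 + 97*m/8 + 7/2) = 2*(4*m^2 - 33*m + 35)/(8*m^3 - 58*m^2 + 97*m + 28)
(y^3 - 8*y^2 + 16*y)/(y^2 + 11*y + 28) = y*(y^2 - 8*y + 16)/(y^2 + 11*y + 28)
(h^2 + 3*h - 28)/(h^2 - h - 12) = (h + 7)/(h + 3)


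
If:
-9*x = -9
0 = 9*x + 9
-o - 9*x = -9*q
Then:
No Solution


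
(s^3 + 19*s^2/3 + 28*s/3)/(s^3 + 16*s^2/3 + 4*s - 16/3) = s*(3*s + 7)/(3*s^2 + 4*s - 4)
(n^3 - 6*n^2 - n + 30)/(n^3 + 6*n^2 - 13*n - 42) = (n - 5)/(n + 7)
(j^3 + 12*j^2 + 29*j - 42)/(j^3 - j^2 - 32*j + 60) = (j^2 + 6*j - 7)/(j^2 - 7*j + 10)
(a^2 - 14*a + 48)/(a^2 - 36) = (a - 8)/(a + 6)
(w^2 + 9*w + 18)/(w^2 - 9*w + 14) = (w^2 + 9*w + 18)/(w^2 - 9*w + 14)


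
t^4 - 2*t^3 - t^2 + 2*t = t*(t - 2)*(t - 1)*(t + 1)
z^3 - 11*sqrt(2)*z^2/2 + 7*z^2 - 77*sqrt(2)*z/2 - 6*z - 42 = (z + 7)*(z - 6*sqrt(2))*(z + sqrt(2)/2)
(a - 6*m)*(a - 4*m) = a^2 - 10*a*m + 24*m^2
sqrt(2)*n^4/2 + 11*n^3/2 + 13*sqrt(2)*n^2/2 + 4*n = n*(n/2 + sqrt(2)/2)*(n + 4*sqrt(2))*(sqrt(2)*n + 1)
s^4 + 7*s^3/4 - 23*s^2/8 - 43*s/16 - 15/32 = (s - 3/2)*(s + 1/4)*(s + 1/2)*(s + 5/2)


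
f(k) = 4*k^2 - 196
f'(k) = 8*k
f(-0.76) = -193.69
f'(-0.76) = -6.08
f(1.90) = -181.56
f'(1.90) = 15.20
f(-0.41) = -195.33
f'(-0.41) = -3.28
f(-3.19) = -155.30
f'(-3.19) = -25.52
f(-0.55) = -194.79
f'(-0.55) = -4.40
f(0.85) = -193.11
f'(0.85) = 6.80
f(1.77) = -183.47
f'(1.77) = 14.16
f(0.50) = -195.00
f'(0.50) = 4.00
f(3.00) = -160.00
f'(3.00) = 24.00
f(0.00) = -196.00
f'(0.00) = 0.00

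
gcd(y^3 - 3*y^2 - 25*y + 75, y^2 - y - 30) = y + 5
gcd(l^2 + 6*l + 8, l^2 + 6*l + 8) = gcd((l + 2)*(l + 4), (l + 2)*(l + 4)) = l^2 + 6*l + 8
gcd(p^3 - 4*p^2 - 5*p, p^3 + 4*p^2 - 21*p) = p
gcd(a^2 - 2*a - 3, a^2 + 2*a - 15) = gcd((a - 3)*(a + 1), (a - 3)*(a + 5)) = a - 3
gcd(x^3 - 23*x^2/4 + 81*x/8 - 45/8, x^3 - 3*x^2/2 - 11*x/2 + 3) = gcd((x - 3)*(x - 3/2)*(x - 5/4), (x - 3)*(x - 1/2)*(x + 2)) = x - 3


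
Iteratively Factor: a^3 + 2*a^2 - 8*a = (a + 4)*(a^2 - 2*a) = (a - 2)*(a + 4)*(a)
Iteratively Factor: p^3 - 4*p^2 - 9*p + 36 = (p - 4)*(p^2 - 9) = (p - 4)*(p + 3)*(p - 3)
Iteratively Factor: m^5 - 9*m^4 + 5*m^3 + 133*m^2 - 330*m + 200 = (m - 2)*(m^4 - 7*m^3 - 9*m^2 + 115*m - 100) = (m - 2)*(m + 4)*(m^3 - 11*m^2 + 35*m - 25) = (m - 2)*(m - 1)*(m + 4)*(m^2 - 10*m + 25) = (m - 5)*(m - 2)*(m - 1)*(m + 4)*(m - 5)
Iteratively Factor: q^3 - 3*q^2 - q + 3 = (q - 3)*(q^2 - 1) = (q - 3)*(q - 1)*(q + 1)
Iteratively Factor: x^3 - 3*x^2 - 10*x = (x)*(x^2 - 3*x - 10) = x*(x - 5)*(x + 2)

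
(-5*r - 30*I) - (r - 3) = -6*r + 3 - 30*I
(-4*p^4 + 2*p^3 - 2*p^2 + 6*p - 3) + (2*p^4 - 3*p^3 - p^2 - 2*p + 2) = -2*p^4 - p^3 - 3*p^2 + 4*p - 1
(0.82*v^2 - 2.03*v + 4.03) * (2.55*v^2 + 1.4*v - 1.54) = 2.091*v^4 - 4.0285*v^3 + 6.1717*v^2 + 8.7682*v - 6.2062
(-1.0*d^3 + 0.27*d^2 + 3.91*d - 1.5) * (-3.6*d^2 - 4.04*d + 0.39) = 3.6*d^5 + 3.068*d^4 - 15.5568*d^3 - 10.2911*d^2 + 7.5849*d - 0.585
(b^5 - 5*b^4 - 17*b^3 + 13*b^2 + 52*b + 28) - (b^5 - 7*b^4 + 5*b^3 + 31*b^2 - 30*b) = 2*b^4 - 22*b^3 - 18*b^2 + 82*b + 28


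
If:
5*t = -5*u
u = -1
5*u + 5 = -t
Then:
No Solution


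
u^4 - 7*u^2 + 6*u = u*(u - 2)*(u - 1)*(u + 3)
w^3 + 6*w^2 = w^2*(w + 6)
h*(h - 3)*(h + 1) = h^3 - 2*h^2 - 3*h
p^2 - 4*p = p*(p - 4)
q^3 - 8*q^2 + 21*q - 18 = (q - 3)^2*(q - 2)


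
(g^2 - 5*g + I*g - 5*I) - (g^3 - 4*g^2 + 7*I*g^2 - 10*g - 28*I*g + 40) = -g^3 + 5*g^2 - 7*I*g^2 + 5*g + 29*I*g - 40 - 5*I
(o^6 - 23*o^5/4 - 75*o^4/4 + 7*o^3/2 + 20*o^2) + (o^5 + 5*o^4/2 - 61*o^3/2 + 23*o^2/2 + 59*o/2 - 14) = o^6 - 19*o^5/4 - 65*o^4/4 - 27*o^3 + 63*o^2/2 + 59*o/2 - 14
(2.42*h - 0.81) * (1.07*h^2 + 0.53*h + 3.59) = 2.5894*h^3 + 0.4159*h^2 + 8.2585*h - 2.9079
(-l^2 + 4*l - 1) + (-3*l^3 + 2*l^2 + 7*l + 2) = -3*l^3 + l^2 + 11*l + 1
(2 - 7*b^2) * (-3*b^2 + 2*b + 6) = 21*b^4 - 14*b^3 - 48*b^2 + 4*b + 12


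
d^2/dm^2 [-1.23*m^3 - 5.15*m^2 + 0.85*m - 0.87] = -7.38*m - 10.3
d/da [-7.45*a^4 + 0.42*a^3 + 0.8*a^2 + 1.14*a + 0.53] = -29.8*a^3 + 1.26*a^2 + 1.6*a + 1.14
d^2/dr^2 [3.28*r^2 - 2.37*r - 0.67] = 6.56000000000000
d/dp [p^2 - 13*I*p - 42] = 2*p - 13*I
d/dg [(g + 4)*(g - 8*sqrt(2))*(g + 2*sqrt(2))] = 3*g^2 - 12*sqrt(2)*g + 8*g - 24*sqrt(2) - 32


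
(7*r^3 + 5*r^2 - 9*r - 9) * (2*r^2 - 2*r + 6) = 14*r^5 - 4*r^4 + 14*r^3 + 30*r^2 - 36*r - 54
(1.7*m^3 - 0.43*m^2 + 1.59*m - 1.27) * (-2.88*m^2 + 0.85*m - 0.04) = -4.896*m^5 + 2.6834*m^4 - 5.0127*m^3 + 5.0263*m^2 - 1.1431*m + 0.0508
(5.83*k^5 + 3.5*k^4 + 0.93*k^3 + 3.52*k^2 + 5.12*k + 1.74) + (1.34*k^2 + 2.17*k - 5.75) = 5.83*k^5 + 3.5*k^4 + 0.93*k^3 + 4.86*k^2 + 7.29*k - 4.01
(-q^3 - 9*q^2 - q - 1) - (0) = -q^3 - 9*q^2 - q - 1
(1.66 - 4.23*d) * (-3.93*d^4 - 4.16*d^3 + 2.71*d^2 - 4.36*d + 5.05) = 16.6239*d^5 + 11.073*d^4 - 18.3689*d^3 + 22.9414*d^2 - 28.5991*d + 8.383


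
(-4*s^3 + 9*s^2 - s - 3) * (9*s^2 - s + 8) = -36*s^5 + 85*s^4 - 50*s^3 + 46*s^2 - 5*s - 24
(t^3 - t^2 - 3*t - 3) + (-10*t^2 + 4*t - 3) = t^3 - 11*t^2 + t - 6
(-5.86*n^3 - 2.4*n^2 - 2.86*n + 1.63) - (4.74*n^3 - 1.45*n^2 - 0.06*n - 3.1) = -10.6*n^3 - 0.95*n^2 - 2.8*n + 4.73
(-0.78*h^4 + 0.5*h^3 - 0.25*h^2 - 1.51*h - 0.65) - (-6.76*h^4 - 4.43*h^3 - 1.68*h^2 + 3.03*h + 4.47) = 5.98*h^4 + 4.93*h^3 + 1.43*h^2 - 4.54*h - 5.12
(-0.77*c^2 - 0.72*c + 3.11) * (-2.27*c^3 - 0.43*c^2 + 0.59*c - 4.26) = 1.7479*c^5 + 1.9655*c^4 - 7.2044*c^3 + 1.5181*c^2 + 4.9021*c - 13.2486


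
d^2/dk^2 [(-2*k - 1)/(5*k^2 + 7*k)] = 2*(-50*k^3 - 75*k^2 - 105*k - 49)/(k^3*(125*k^3 + 525*k^2 + 735*k + 343))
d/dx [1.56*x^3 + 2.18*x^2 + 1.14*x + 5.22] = 4.68*x^2 + 4.36*x + 1.14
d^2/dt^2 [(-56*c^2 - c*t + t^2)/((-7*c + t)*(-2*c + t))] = 4*c*(-1841*c^3 + 777*c^2*t - 105*c*t^2 + 4*t^3)/(2744*c^6 - 5292*c^5*t + 3990*c^4*t^2 - 1485*c^3*t^3 + 285*c^2*t^4 - 27*c*t^5 + t^6)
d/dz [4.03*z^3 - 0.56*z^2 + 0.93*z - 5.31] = 12.09*z^2 - 1.12*z + 0.93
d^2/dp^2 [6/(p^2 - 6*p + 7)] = 12*(-p^2 + 6*p + 4*(p - 3)^2 - 7)/(p^2 - 6*p + 7)^3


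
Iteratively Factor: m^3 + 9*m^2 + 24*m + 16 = (m + 1)*(m^2 + 8*m + 16) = (m + 1)*(m + 4)*(m + 4)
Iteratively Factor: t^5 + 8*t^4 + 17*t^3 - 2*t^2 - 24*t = (t + 4)*(t^4 + 4*t^3 + t^2 - 6*t) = (t - 1)*(t + 4)*(t^3 + 5*t^2 + 6*t) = (t - 1)*(t + 2)*(t + 4)*(t^2 + 3*t) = (t - 1)*(t + 2)*(t + 3)*(t + 4)*(t)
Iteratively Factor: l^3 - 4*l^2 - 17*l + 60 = (l - 3)*(l^2 - l - 20) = (l - 3)*(l + 4)*(l - 5)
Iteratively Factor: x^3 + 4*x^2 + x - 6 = (x - 1)*(x^2 + 5*x + 6) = (x - 1)*(x + 3)*(x + 2)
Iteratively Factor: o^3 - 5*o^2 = (o)*(o^2 - 5*o) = o^2*(o - 5)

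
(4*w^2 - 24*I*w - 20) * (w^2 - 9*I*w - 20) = 4*w^4 - 60*I*w^3 - 316*w^2 + 660*I*w + 400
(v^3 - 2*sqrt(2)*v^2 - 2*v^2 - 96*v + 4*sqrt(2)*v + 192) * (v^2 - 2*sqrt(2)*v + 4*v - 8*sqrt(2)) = v^5 - 4*sqrt(2)*v^4 + 2*v^4 - 96*v^3 - 8*sqrt(2)*v^3 - 176*v^2 + 224*sqrt(2)*v^2 + 384*sqrt(2)*v + 704*v - 1536*sqrt(2)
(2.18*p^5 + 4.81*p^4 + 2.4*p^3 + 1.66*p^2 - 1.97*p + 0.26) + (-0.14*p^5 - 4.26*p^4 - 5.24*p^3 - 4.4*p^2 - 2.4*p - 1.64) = 2.04*p^5 + 0.55*p^4 - 2.84*p^3 - 2.74*p^2 - 4.37*p - 1.38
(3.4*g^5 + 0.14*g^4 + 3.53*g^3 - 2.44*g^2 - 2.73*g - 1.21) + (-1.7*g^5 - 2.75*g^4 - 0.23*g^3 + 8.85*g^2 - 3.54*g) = 1.7*g^5 - 2.61*g^4 + 3.3*g^3 + 6.41*g^2 - 6.27*g - 1.21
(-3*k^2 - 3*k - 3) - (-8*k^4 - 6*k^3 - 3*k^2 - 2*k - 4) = 8*k^4 + 6*k^3 - k + 1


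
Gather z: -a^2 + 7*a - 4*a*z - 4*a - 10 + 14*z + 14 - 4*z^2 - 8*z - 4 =-a^2 + 3*a - 4*z^2 + z*(6 - 4*a)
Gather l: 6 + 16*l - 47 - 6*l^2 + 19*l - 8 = -6*l^2 + 35*l - 49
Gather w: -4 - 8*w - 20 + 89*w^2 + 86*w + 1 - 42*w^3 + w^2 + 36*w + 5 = -42*w^3 + 90*w^2 + 114*w - 18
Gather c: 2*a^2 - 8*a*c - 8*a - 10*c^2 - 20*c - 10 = 2*a^2 - 8*a - 10*c^2 + c*(-8*a - 20) - 10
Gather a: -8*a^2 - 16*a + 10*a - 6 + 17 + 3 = -8*a^2 - 6*a + 14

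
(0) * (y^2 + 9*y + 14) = 0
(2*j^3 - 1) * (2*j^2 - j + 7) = 4*j^5 - 2*j^4 + 14*j^3 - 2*j^2 + j - 7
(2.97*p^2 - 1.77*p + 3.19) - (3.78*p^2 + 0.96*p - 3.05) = -0.81*p^2 - 2.73*p + 6.24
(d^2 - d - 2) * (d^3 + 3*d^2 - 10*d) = d^5 + 2*d^4 - 15*d^3 + 4*d^2 + 20*d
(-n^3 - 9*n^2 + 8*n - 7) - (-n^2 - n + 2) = -n^3 - 8*n^2 + 9*n - 9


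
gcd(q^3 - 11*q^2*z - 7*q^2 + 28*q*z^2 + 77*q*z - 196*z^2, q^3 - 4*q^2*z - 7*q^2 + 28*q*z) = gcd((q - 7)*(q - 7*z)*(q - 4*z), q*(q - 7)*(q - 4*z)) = -q^2 + 4*q*z + 7*q - 28*z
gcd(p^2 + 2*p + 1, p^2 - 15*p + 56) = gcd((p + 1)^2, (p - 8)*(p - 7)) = 1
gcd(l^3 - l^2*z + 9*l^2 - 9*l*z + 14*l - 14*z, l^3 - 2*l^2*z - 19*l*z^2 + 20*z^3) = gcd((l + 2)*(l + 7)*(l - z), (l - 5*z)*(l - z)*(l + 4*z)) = -l + z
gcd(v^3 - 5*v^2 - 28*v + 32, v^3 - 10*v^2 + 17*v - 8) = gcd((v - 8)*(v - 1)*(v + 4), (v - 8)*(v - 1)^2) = v^2 - 9*v + 8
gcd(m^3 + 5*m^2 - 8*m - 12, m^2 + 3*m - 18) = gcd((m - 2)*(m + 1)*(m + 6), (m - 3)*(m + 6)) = m + 6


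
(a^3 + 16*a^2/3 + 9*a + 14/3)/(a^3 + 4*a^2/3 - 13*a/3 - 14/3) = (a + 2)/(a - 2)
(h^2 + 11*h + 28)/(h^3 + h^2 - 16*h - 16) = (h + 7)/(h^2 - 3*h - 4)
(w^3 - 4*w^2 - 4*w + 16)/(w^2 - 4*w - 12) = (w^2 - 6*w + 8)/(w - 6)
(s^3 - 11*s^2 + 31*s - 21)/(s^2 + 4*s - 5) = (s^2 - 10*s + 21)/(s + 5)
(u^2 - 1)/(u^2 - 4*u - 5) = (u - 1)/(u - 5)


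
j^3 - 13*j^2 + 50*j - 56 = (j - 7)*(j - 4)*(j - 2)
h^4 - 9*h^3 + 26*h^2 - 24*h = h*(h - 4)*(h - 3)*(h - 2)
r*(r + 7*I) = r^2 + 7*I*r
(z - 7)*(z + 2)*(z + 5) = z^3 - 39*z - 70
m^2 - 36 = (m - 6)*(m + 6)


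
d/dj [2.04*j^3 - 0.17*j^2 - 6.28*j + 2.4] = 6.12*j^2 - 0.34*j - 6.28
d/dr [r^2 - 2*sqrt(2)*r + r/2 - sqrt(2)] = 2*r - 2*sqrt(2) + 1/2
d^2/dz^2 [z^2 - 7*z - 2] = 2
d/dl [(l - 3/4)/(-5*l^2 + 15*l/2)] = (8*l^2 - 12*l + 9)/(10*l^2*(4*l^2 - 12*l + 9))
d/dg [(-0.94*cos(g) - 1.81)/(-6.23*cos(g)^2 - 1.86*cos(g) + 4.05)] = (5.8562*cos(g)^2 + 22.5526*cos(g) + 7.1736)*sin(g)/(38.8129*cos(g)^4 + 23.1756*cos(g)^3 - 47.0034*cos(g)^2 - 15.066*cos(g) + 16.4025)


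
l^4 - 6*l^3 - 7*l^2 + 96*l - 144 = (l - 4)*(l - 3)^2*(l + 4)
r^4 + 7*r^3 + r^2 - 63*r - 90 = (r - 3)*(r + 2)*(r + 3)*(r + 5)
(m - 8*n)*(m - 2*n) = m^2 - 10*m*n + 16*n^2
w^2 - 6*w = w*(w - 6)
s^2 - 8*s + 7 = (s - 7)*(s - 1)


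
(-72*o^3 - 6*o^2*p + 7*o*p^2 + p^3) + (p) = -72*o^3 - 6*o^2*p + 7*o*p^2 + p^3 + p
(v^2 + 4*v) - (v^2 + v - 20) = 3*v + 20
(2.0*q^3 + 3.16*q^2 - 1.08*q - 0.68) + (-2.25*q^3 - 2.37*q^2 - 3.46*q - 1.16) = -0.25*q^3 + 0.79*q^2 - 4.54*q - 1.84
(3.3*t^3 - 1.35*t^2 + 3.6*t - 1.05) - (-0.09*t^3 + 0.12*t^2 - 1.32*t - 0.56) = 3.39*t^3 - 1.47*t^2 + 4.92*t - 0.49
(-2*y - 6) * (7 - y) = 2*y^2 - 8*y - 42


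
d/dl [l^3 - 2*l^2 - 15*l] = 3*l^2 - 4*l - 15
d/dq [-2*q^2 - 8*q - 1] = -4*q - 8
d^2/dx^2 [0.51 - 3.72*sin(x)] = 3.72*sin(x)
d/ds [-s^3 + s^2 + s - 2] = -3*s^2 + 2*s + 1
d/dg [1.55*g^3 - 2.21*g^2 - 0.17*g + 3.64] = 4.65*g^2 - 4.42*g - 0.17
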